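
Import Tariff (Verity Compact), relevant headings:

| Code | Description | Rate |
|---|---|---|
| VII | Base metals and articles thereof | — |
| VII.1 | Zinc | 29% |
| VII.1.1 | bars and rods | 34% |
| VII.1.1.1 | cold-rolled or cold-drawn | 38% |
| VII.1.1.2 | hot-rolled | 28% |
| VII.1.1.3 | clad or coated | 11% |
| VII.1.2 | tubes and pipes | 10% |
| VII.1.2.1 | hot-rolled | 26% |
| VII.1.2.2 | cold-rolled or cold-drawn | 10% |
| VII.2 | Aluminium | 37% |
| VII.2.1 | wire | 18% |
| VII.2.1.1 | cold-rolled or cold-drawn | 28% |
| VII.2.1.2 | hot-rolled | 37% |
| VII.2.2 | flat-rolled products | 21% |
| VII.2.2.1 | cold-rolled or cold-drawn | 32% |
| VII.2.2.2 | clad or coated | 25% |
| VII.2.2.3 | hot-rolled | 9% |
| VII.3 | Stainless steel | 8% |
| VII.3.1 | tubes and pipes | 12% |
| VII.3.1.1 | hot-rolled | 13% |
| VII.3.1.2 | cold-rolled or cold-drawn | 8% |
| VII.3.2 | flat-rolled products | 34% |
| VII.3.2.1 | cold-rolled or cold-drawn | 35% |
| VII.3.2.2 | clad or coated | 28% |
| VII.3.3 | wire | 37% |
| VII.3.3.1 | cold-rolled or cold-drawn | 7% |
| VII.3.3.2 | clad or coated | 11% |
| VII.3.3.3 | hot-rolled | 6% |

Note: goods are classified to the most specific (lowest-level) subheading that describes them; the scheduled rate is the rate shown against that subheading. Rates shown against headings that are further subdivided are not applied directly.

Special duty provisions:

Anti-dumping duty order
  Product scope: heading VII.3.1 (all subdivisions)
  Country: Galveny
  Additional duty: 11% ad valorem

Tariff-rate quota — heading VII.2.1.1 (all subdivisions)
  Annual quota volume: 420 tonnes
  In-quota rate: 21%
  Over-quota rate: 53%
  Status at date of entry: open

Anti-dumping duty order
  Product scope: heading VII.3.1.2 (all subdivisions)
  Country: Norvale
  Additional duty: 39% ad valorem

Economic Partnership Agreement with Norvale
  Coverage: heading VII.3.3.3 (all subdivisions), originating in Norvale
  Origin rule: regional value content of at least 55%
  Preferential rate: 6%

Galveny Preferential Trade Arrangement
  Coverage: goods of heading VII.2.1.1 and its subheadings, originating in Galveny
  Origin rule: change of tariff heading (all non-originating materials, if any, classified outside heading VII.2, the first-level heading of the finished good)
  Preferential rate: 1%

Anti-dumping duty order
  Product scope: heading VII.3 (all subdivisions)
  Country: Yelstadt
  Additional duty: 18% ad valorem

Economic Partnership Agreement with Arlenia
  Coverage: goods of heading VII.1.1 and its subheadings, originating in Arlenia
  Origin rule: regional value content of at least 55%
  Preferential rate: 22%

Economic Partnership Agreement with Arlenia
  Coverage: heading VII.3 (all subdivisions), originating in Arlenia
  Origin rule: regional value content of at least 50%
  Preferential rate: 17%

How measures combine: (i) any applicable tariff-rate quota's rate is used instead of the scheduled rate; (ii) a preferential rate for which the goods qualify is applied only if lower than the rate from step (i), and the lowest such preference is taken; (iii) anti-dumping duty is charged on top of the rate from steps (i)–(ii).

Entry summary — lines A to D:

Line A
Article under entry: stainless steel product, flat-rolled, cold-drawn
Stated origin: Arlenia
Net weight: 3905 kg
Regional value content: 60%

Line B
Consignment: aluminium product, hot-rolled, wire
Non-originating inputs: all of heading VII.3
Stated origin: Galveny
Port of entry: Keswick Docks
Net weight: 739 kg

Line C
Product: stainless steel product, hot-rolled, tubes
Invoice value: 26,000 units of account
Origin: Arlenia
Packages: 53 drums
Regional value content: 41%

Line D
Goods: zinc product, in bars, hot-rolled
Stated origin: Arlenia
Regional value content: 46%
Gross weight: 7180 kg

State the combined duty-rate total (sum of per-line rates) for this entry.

Line A: stainless steel → VII.3; flat-rolled → VII.3.2; cold-drawn → VII.3.2.1. Scheduled 35%. Arlenia agreement on VII.1.1: VII.3.2.1 not covered; Arlenia agreement on VII.3: RVC ≥ 50% → 17% available; preferential 17%. → 17%.
Line B: aluminium → VII.2; wire → VII.2.1; hot-rolled → VII.2.1.2. Scheduled 37%. Galveny agreement on VII.2.1.1: VII.2.1.2 not covered. → 37%.
Line C: stainless steel → VII.3; tubes → VII.3.1; hot-rolled → VII.3.1.1. Scheduled 13%. Arlenia agreement on VII.1.1: VII.3.1.1 not covered; Arlenia agreement on VII.3: RVC < 50%. → 13%.
Line D: zinc → VII.1; in bars → VII.1.1; hot-rolled → VII.1.1.2. Scheduled 28%. Arlenia agreement on VII.1.1: RVC < 55%; Arlenia agreement on VII.3: VII.1.1.2 not covered. → 28%.
Sum: 17% + 37% + 13% + 28% = 95%.

95%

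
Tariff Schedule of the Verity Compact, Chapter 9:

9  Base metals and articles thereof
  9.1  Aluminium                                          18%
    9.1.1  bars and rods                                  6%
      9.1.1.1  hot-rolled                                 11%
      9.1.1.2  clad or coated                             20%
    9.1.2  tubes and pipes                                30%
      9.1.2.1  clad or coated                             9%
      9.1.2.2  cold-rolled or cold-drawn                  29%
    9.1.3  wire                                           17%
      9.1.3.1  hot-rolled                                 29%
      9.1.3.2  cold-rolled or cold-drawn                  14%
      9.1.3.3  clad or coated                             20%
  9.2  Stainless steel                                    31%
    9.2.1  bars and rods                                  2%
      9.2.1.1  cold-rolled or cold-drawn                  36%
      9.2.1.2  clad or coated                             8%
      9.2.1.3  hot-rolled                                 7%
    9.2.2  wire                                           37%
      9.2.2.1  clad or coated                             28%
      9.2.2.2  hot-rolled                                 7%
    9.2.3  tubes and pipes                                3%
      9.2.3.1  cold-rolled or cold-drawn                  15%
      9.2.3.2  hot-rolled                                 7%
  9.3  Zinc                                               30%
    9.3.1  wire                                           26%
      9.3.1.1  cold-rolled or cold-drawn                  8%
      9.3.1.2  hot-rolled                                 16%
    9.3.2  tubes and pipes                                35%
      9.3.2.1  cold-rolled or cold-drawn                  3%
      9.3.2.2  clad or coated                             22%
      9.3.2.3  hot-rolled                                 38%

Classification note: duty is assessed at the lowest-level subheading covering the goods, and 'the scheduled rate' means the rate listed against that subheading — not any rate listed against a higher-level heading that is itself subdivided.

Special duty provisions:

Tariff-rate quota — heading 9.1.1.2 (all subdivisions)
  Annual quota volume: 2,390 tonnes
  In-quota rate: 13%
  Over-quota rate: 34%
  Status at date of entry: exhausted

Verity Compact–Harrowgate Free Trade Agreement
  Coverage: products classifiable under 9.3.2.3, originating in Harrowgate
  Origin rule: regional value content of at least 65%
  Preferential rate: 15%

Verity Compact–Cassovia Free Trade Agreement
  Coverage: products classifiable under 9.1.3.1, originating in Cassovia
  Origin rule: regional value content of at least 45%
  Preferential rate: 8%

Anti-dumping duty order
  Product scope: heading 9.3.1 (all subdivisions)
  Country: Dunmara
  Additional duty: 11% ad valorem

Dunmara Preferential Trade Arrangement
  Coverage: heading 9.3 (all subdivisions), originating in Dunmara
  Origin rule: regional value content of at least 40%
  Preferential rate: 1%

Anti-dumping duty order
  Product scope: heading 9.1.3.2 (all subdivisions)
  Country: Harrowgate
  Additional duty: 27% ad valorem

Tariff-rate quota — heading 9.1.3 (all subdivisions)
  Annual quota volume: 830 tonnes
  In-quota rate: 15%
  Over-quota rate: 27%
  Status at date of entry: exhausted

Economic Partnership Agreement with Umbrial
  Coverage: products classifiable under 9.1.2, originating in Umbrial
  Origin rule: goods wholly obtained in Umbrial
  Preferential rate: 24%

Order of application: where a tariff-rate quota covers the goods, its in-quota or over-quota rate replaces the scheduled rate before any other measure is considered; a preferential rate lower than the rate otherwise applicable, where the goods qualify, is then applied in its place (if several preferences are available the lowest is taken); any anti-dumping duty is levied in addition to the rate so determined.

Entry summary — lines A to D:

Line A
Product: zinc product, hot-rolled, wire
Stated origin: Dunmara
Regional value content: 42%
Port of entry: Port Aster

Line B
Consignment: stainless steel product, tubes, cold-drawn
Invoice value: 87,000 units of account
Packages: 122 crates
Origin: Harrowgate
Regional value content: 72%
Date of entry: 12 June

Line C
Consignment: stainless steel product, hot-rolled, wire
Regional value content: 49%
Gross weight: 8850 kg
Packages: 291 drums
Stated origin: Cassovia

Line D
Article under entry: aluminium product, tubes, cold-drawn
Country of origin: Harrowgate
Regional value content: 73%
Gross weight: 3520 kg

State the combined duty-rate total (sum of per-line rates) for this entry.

Line A: zinc → 9.3; wire → 9.3.1; hot-rolled → 9.3.1.2. Scheduled 16%. Dunmara agreement on 9.3: RVC ≥ 40% → 1% available; preferential 1%; anti-dumping (Dunmara, 9.3.1): +11%; total 1% + 11% = 12%. → 12%.
Line B: stainless steel → 9.2; tubes → 9.2.3; cold-drawn → 9.2.3.1. Scheduled 15%. Harrowgate agreement on 9.3.2.3: 9.2.3.1 not covered. → 15%.
Line C: stainless steel → 9.2; wire → 9.2.2; hot-rolled → 9.2.2.2. Scheduled 7%. Cassovia agreement on 9.1.3.1: 9.2.2.2 not covered. → 7%.
Line D: aluminium → 9.1; tubes → 9.1.2; cold-drawn → 9.1.2.2. Scheduled 29%. Harrowgate agreement on 9.3.2.3: 9.1.2.2 not covered. → 29%.
Sum: 12% + 15% + 7% + 29% = 63%.

63%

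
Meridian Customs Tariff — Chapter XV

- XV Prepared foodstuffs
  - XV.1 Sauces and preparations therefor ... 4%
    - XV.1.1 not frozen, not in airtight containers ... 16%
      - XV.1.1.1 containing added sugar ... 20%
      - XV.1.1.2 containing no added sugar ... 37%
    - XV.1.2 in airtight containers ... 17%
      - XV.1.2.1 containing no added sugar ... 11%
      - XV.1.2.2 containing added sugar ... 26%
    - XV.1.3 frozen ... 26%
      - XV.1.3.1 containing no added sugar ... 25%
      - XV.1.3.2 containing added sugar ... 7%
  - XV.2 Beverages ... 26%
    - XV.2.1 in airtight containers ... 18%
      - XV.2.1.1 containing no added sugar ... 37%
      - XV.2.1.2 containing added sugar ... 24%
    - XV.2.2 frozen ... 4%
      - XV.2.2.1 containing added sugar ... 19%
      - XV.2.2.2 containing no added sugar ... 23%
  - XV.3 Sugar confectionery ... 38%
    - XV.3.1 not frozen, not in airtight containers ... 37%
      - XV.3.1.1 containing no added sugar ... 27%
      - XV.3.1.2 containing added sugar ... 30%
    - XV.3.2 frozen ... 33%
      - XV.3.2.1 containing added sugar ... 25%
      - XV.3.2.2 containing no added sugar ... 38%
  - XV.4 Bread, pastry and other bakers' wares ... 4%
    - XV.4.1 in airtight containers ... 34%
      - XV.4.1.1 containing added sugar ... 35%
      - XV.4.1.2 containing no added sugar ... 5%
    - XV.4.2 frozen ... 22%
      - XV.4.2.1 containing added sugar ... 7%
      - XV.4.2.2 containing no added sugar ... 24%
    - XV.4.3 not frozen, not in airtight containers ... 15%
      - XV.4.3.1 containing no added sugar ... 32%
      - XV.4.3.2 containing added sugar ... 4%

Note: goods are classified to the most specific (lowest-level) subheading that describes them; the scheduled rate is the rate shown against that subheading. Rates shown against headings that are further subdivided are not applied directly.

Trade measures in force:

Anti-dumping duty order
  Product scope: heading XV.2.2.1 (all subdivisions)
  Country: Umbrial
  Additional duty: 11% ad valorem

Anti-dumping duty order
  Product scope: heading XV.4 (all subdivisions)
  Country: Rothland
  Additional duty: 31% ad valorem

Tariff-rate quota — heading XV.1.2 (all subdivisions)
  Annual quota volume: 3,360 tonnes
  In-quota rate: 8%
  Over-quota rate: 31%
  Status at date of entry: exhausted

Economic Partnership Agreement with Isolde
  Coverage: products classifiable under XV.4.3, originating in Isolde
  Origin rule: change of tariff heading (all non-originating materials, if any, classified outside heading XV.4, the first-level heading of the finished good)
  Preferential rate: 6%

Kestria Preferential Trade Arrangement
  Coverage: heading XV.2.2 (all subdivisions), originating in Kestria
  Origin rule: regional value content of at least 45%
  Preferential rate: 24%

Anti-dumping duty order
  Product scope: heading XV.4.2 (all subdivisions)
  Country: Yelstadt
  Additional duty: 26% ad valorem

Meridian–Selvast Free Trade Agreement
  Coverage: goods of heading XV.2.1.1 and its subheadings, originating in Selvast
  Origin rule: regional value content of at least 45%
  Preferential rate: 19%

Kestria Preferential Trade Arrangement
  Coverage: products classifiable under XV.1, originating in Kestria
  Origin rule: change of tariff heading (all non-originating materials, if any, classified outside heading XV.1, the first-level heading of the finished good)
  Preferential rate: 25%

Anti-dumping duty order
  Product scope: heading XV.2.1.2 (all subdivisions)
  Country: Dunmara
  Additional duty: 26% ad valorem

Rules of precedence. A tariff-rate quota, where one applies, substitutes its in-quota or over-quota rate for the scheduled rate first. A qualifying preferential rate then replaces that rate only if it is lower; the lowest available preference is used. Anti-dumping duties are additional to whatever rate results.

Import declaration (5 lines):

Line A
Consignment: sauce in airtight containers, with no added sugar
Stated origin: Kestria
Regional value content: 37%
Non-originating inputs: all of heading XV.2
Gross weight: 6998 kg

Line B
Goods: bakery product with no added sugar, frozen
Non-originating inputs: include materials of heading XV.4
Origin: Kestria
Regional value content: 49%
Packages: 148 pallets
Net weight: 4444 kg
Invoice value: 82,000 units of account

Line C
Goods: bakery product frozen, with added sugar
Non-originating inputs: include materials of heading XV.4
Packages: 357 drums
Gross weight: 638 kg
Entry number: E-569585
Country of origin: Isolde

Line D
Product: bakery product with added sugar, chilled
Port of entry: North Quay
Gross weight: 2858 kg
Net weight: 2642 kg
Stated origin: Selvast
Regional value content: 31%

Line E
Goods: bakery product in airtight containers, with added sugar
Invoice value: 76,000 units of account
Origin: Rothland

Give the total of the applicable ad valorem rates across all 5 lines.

126%

Line A: sauce → XV.1; in airtight containers → XV.1.2; with no added sugar → XV.1.2.1. Scheduled 11%. quota on XV.1.2 exhausted → over-quota 31%; Kestria agreement on XV.2.2: XV.1.2.1 not covered; Kestria agreement on XV.1: CTH met → 25% available; preferential 25%. → 25%.
Line B: bakery product → XV.4; frozen → XV.4.2; with no added sugar → XV.4.2.2. Scheduled 24%. Kestria agreement on XV.2.2: XV.4.2.2 not covered; Kestria agreement on XV.1: XV.4.2.2 not covered. → 24%.
Line C: bakery product → XV.4; frozen → XV.4.2; with added sugar → XV.4.2.1. Scheduled 7%. Isolde agreement on XV.4.3: XV.4.2.1 not covered. → 7%.
Line D: bakery product → XV.4; chilled → XV.4.3; with added sugar → XV.4.3.2. Scheduled 4%. Selvast agreement on XV.2.1.1: XV.4.3.2 not covered. → 4%.
Line E: bakery product → XV.4; in airtight containers → XV.4.1; with added sugar → XV.4.1.1. Scheduled 35%. anti-dumping (Rothland, XV.4): +31%; total 35% + 31% = 66%. → 66%.
Sum: 25% + 24% + 7% + 4% + 66% = 126%.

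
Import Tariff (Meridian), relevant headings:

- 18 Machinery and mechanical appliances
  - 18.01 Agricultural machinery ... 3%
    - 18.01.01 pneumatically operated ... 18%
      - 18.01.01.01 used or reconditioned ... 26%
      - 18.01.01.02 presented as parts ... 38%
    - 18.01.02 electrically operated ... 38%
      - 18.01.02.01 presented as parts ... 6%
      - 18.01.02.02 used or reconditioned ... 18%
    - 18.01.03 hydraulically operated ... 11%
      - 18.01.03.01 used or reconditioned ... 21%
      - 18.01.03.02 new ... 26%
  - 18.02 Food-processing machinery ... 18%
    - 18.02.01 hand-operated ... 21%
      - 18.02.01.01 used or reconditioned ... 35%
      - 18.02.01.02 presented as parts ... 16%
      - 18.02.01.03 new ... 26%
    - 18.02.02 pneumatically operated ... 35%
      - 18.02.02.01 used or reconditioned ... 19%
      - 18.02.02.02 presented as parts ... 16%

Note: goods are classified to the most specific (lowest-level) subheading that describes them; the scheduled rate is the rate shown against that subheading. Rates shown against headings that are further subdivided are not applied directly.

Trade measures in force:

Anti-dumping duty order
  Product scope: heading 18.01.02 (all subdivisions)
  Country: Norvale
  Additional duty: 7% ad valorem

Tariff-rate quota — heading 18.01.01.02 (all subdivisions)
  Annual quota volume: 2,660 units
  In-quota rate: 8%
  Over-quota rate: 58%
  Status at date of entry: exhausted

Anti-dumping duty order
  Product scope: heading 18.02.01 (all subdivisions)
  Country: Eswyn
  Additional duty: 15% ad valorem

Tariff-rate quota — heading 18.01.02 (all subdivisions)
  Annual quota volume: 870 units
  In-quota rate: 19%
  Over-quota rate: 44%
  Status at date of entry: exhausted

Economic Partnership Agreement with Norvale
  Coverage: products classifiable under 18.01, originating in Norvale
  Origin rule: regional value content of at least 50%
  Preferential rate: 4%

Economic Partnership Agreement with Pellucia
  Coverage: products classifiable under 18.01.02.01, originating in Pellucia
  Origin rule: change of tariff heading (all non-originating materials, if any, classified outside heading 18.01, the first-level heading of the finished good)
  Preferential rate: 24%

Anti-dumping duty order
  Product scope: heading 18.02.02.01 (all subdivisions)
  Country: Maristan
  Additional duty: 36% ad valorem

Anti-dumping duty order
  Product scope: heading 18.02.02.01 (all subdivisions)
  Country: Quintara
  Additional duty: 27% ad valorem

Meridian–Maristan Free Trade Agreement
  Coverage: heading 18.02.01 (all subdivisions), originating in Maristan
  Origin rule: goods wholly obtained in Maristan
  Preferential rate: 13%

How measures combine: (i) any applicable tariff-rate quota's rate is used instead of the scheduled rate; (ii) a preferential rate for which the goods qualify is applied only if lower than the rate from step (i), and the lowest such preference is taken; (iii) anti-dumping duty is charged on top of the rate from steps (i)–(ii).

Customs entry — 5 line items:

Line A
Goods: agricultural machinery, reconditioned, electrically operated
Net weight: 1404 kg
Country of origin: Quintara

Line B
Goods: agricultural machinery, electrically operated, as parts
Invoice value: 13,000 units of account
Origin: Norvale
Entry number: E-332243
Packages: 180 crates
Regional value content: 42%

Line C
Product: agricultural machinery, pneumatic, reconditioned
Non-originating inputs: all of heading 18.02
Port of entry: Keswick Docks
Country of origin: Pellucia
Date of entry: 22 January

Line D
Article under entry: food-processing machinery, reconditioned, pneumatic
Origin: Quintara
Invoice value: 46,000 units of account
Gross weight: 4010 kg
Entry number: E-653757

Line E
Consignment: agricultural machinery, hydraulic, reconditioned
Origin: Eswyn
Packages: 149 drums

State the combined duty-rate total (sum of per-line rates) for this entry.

188%

Line A: agricultural → 18.01; electrically operated → 18.01.02; reconditioned → 18.01.02.02. Scheduled 18%. quota on 18.01.02 exhausted → over-quota 44%. → 44%.
Line B: agricultural → 18.01; electrically operated → 18.01.02; as parts → 18.01.02.01. Scheduled 6%. quota on 18.01.02 exhausted → over-quota 44%; Norvale agreement on 18.01: RVC < 50%; anti-dumping (Norvale, 18.01.02): +7%; total 44% + 7% = 51%. → 51%.
Line C: agricultural → 18.01; pneumatic → 18.01.01; reconditioned → 18.01.01.01. Scheduled 26%. Pellucia agreement on 18.01.02.01: 18.01.01.01 not covered. → 26%.
Line D: food-processing → 18.02; pneumatic → 18.02.02; reconditioned → 18.02.02.01. Scheduled 19%. anti-dumping (Quintara, 18.02.02.01): +27%; total 19% + 27% = 46%. → 46%.
Line E: agricultural → 18.01; hydraulic → 18.01.03; reconditioned → 18.01.03.01. Scheduled 21%. No special measure applies. → 21%.
Sum: 44% + 51% + 26% + 46% + 21% = 188%.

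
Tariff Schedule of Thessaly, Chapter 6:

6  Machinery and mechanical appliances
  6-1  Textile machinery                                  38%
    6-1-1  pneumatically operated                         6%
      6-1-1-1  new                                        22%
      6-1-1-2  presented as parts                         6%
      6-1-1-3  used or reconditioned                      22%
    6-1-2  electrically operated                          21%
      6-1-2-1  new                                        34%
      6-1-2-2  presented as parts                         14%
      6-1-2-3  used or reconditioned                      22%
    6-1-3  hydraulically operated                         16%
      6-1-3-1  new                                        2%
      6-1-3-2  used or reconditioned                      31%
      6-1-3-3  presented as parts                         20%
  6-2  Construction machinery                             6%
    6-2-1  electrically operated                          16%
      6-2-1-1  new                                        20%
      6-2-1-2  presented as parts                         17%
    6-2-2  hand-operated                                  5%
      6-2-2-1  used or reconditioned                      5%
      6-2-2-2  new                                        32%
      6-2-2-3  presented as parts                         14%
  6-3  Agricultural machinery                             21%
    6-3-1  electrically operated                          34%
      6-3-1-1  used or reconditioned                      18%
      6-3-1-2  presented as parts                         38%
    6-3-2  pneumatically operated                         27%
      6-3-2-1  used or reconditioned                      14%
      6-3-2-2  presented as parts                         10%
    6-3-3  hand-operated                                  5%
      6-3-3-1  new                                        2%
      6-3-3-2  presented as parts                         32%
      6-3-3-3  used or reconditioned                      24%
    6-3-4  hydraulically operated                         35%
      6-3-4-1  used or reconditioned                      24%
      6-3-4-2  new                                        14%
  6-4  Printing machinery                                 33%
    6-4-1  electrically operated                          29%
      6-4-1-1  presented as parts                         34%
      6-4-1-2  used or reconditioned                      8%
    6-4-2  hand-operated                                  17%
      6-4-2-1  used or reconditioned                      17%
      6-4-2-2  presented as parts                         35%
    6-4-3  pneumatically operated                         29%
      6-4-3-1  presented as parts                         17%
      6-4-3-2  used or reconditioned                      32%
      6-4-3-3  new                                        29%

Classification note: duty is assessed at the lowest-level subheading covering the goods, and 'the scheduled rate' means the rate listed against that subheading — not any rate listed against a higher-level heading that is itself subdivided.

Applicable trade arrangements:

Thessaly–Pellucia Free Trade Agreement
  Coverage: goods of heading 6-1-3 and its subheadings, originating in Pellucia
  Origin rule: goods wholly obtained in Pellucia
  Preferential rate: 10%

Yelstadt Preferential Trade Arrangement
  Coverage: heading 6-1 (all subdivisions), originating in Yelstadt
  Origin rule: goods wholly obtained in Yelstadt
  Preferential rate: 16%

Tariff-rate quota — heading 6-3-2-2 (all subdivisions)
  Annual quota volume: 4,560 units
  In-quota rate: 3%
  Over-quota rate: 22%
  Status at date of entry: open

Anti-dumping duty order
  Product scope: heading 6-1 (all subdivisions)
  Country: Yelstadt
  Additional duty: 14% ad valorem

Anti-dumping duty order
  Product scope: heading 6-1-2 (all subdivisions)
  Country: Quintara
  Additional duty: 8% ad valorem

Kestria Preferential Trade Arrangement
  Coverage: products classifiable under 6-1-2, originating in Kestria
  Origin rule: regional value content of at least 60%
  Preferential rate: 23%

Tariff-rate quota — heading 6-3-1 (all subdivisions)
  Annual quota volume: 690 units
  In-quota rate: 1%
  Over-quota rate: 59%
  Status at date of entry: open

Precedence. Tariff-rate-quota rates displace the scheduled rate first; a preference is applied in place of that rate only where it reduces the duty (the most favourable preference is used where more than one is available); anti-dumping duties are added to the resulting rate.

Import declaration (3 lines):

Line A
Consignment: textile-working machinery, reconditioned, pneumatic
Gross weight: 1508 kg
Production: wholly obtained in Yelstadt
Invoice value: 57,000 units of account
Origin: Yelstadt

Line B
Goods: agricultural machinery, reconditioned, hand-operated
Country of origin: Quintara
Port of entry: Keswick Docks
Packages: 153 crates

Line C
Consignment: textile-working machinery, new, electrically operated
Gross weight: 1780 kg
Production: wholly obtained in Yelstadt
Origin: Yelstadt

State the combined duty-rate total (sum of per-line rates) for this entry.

Line A: textile-working → 6-1; pneumatic → 6-1-1; reconditioned → 6-1-1-3. Scheduled 22%. Yelstadt agreement on 6-1: wholly obtained → 16% available; preferential 16%; anti-dumping (Yelstadt, 6-1): +14%; total 16% + 14% = 30%. → 30%.
Line B: agricultural → 6-3; hand-operated → 6-3-3; reconditioned → 6-3-3-3. Scheduled 24%. No special measure applies. → 24%.
Line C: textile-working → 6-1; electrically operated → 6-1-2; new → 6-1-2-1. Scheduled 34%. Yelstadt agreement on 6-1: wholly obtained → 16% available; preferential 16%; anti-dumping (Yelstadt, 6-1): +14%; total 16% + 14% = 30%. → 30%.
Sum: 30% + 24% + 30% = 84%.

84%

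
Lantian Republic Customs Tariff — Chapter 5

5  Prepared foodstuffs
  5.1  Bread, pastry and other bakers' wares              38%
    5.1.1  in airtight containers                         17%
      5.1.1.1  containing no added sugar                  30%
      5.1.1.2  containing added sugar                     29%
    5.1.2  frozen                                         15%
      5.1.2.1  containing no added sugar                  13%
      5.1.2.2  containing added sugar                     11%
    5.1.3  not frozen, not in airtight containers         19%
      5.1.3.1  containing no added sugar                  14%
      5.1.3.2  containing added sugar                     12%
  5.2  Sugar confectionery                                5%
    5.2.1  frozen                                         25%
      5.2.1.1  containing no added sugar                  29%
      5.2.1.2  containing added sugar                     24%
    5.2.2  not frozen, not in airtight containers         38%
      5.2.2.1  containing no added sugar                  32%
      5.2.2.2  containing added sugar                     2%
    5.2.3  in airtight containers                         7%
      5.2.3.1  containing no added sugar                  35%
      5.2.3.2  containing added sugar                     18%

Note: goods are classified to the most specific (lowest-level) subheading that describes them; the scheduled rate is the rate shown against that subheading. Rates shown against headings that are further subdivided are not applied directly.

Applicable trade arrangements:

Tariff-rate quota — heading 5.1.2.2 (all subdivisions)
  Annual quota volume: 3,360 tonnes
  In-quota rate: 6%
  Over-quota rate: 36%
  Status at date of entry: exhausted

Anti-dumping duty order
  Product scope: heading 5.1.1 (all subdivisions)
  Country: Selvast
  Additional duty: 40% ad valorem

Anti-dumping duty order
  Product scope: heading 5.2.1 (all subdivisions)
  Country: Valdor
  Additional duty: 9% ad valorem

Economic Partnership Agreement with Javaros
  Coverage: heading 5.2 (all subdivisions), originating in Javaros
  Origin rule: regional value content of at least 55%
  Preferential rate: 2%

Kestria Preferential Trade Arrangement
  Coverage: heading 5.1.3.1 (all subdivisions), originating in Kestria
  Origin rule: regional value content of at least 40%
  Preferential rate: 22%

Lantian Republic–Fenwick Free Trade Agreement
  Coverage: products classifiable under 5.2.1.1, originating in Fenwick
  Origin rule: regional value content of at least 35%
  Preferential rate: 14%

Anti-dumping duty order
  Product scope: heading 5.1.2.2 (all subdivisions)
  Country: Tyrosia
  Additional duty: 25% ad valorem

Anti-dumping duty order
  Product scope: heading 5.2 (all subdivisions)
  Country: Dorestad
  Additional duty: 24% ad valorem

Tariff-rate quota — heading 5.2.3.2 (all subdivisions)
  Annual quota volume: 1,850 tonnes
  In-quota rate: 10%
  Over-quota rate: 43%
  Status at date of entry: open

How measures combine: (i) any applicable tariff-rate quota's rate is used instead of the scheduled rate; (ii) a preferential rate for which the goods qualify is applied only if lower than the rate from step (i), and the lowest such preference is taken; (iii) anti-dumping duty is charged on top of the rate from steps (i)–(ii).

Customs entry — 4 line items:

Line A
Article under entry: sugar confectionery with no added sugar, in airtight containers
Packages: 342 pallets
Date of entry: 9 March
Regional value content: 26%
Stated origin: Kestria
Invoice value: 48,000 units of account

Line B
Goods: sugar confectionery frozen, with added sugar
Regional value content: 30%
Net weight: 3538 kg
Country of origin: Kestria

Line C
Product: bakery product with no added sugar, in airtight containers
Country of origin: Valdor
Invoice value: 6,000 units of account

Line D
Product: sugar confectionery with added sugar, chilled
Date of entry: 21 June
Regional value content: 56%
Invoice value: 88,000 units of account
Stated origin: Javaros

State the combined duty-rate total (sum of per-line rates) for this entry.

91%

Line A: sugar confectionery → 5.2; in airtight containers → 5.2.3; with no added sugar → 5.2.3.1. Scheduled 35%. Kestria agreement on 5.1.3.1: 5.2.3.1 not covered. → 35%.
Line B: sugar confectionery → 5.2; frozen → 5.2.1; with added sugar → 5.2.1.2. Scheduled 24%. Kestria agreement on 5.1.3.1: 5.2.1.2 not covered. → 24%.
Line C: bakery product → 5.1; in airtight containers → 5.1.1; with no added sugar → 5.1.1.1. Scheduled 30%. No special measure applies. → 30%.
Line D: sugar confectionery → 5.2; chilled → 5.2.2; with added sugar → 5.2.2.2. Scheduled 2%. Javaros agreement on 5.2: RVC ≥ 55% → 2% available; preference 2% not lower than 2% → no reduction. → 2%.
Sum: 35% + 24% + 30% + 2% = 91%.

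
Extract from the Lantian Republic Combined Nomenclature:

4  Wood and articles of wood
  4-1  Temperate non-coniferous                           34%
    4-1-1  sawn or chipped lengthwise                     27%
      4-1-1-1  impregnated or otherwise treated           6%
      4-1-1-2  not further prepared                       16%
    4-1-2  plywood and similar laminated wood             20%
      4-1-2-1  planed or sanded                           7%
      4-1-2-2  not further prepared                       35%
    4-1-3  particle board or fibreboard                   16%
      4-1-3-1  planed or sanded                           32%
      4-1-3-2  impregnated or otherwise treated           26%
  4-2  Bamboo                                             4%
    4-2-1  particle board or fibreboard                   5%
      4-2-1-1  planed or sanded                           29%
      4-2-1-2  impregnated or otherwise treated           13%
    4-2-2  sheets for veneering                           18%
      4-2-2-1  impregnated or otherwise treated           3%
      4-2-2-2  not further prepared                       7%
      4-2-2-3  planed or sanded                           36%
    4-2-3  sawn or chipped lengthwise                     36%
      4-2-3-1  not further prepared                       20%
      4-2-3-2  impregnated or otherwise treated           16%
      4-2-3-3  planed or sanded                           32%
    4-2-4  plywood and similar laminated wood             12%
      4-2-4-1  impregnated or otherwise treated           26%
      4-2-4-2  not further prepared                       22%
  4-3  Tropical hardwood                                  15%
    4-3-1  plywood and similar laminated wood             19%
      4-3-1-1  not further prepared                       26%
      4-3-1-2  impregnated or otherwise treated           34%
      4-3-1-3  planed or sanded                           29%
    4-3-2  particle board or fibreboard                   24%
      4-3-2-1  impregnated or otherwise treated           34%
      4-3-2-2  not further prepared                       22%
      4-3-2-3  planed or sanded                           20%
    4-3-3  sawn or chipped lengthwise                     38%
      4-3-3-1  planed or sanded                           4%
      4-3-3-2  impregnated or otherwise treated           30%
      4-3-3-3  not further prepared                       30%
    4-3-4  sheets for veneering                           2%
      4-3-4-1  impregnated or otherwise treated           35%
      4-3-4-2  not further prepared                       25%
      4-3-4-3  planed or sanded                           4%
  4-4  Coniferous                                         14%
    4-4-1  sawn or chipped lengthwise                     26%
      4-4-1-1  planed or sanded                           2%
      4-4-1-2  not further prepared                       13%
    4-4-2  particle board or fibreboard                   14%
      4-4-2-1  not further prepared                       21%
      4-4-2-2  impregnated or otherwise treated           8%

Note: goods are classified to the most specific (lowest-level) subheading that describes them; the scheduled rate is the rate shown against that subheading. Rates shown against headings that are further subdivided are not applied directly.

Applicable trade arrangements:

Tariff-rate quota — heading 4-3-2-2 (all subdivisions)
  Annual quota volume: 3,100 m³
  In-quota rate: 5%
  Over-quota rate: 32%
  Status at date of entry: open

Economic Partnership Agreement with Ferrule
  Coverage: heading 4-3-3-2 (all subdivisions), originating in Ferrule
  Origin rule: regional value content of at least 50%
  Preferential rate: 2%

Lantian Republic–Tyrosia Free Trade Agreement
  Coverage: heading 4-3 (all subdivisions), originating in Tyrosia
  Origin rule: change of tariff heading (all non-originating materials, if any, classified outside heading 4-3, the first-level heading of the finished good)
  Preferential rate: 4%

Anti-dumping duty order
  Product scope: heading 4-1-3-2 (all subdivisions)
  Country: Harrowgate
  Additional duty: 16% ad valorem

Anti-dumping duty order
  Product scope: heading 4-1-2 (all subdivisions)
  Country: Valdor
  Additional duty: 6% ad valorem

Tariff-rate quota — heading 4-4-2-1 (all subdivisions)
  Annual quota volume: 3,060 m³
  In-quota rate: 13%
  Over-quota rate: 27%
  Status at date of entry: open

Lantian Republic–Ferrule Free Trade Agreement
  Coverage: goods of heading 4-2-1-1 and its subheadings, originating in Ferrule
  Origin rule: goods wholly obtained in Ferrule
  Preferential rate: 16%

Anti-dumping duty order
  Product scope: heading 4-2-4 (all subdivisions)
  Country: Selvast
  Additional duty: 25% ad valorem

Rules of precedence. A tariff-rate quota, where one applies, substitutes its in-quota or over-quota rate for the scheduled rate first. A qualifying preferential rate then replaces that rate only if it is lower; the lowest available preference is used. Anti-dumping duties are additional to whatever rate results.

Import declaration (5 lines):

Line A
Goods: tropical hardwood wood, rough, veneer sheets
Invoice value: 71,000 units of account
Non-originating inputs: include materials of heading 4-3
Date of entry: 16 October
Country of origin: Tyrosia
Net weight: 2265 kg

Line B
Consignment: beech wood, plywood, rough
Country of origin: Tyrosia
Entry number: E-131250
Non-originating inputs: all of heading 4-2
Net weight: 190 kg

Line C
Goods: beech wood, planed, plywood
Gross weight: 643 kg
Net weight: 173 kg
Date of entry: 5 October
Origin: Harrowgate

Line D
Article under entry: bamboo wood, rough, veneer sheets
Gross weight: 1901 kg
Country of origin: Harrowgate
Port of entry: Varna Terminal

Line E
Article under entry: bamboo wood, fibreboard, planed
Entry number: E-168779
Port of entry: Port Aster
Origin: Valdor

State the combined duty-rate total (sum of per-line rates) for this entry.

Line A: tropical hardwood → 4-3; veneer sheets → 4-3-4; rough → 4-3-4-2. Scheduled 25%. Tyrosia agreement on 4-3: CTH not met. → 25%.
Line B: beech → 4-1; plywood → 4-1-2; rough → 4-1-2-2. Scheduled 35%. Tyrosia agreement on 4-3: 4-1-2-2 not covered. → 35%.
Line C: beech → 4-1; plywood → 4-1-2; planed → 4-1-2-1. Scheduled 7%. No special measure applies. → 7%.
Line D: bamboo → 4-2; veneer sheets → 4-2-2; rough → 4-2-2-2. Scheduled 7%. No special measure applies. → 7%.
Line E: bamboo → 4-2; fibreboard → 4-2-1; planed → 4-2-1-1. Scheduled 29%. No special measure applies. → 29%.
Sum: 25% + 35% + 7% + 7% + 29% = 103%.

103%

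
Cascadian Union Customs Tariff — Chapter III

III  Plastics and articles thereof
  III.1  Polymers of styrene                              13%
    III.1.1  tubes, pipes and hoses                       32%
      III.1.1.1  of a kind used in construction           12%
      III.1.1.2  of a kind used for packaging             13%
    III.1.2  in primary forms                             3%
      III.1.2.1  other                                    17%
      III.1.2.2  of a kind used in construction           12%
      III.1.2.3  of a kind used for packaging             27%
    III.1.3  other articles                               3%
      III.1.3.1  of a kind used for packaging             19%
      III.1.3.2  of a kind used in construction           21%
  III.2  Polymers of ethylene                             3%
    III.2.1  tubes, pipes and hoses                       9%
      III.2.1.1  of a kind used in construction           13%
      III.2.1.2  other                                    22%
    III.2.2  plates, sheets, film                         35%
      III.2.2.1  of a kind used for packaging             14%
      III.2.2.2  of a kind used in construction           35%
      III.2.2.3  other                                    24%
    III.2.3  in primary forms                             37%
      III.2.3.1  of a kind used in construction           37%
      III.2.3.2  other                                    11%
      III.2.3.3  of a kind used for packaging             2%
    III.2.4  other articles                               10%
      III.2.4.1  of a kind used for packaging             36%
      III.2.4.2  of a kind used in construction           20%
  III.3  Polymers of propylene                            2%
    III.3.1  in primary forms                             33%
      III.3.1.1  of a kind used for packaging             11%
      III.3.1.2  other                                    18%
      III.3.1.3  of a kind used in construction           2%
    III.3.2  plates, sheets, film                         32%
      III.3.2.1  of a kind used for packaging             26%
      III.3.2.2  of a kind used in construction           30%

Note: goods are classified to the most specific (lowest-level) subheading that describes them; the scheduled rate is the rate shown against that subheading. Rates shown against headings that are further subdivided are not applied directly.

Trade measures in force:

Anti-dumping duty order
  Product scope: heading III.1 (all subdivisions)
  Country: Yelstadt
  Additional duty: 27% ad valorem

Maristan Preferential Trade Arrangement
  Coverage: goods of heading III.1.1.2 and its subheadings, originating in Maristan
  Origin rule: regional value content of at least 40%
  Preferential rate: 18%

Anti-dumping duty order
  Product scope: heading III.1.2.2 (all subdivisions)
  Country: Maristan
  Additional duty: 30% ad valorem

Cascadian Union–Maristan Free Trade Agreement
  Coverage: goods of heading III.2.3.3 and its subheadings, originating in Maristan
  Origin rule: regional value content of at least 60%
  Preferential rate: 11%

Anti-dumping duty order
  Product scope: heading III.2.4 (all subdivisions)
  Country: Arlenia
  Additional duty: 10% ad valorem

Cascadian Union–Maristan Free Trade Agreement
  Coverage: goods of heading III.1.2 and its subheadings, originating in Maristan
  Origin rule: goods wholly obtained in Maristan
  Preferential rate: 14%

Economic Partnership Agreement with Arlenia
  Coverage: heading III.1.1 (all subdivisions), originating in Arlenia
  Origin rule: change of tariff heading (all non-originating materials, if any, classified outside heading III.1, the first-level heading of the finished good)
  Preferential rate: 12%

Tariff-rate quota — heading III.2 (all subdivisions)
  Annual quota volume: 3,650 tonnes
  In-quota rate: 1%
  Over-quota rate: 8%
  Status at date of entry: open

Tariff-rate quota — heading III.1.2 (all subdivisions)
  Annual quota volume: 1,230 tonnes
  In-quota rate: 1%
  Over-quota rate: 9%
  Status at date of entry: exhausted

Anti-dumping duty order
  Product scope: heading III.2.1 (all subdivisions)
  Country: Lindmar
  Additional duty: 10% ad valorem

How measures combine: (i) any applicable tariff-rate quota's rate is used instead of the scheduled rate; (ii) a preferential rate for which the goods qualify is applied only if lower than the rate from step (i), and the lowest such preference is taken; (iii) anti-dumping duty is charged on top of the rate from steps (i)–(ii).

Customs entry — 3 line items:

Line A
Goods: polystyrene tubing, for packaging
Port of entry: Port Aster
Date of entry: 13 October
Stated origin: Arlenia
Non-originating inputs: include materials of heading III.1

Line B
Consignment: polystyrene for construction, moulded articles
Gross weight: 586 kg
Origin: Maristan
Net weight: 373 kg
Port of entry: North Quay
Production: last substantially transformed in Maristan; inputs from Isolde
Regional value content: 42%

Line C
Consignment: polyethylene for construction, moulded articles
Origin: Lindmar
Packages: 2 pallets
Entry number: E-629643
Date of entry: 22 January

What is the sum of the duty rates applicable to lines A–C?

35%

Line A: polystyrene → III.1; tubing → III.1.1; for packaging → III.1.1.2. Scheduled 13%. Arlenia agreement on III.1.1: CTH not met. → 13%.
Line B: polystyrene → III.1; moulded articles → III.1.3; for construction → III.1.3.2. Scheduled 21%. Maristan agreement on III.1.1.2: III.1.3.2 not covered; Maristan agreement on III.2.3.3: III.1.3.2 not covered; Maristan agreement on III.1.2: III.1.3.2 not covered. → 21%.
Line C: polyethylene → III.2; moulded articles → III.2.4; for construction → III.2.4.2. Scheduled 20%. quota on III.2 open → in-quota 1%. → 1%.
Sum: 13% + 21% + 1% = 35%.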